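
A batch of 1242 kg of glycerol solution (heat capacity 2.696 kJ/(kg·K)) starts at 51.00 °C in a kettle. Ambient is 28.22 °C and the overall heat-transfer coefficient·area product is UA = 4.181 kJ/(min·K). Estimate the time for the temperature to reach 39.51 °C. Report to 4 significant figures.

562.2 min

M c_p dT/dt = −UA(T − T_amb).
τ = M c_p/UA = 800.869 min; T_ss = T_amb = 28.2200 °C.
T(t) = T_ss + (T₀ − T_ss)e^(−t/τ); set T = 39.51:
t = −τ ln[(T − T_ss)/(T₀ − T_ss)] = −800.869 · ln(0.495610) = 562.182 min.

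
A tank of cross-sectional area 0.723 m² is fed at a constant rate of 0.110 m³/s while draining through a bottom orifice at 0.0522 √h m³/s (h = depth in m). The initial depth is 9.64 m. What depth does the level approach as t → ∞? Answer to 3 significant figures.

4.44 m

Level balance: A dh/dt = 0.110 − 0.0522 √h. Setting dh/dt = 0:
Q_in = 0.0522 √h_ss ⇒ √h_ss = 0.110/0.0522 = 2.1073.
h_ss = 2.1073² = 4.4406 m. (Since h₀ = 9.64 m > h_ss, the level will fall toward this value.)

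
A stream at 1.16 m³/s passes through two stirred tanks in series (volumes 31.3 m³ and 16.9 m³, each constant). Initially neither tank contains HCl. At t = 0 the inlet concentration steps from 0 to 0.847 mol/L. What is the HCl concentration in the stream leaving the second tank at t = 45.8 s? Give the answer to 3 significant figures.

0.553 mol/L

Species balance on tank i: dCᵢ/dt = (Cᵢ₋₁ − Cᵢ)/τᵢ with τᵢ = Vᵢ/Q.
τ₁ = 31.3/1.16 = 26.983 s; τ₂ = 16.9/1.16 = 14.569 s.
Solving the cascade with C₁(0)=C₂(0)=0 gives C₂(t) = C_in[1 − (τ₁ e^(−t/τ₁) − τ₂ e^(−t/τ₂))/(τ₁ − τ₂)].
At t = 45.8: e^(−t/τ₁) = 0.18316, e^(−t/τ₂) = 0.043124.
C₂ = 0.847·[1 − (26.983·0.18316 − 14.569·0.043124)/(12.414)] = 0.847·0.65249 = 0.55266 mol/L.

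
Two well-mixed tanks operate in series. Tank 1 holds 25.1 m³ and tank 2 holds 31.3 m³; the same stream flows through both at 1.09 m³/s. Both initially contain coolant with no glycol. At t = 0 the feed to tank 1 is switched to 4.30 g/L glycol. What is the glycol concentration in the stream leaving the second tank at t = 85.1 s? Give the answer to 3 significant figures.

3.61 g/L

Each tank obeys Vᵢ dCᵢ/dt = Q(Cᵢ₋₁ − Cᵢ), so τᵢ = Vᵢ/Q.
τ₁ = 25.1/1.09 = 23.028 s; τ₂ = 31.3/1.09 = 28.716 s.
Solving the cascade with C₁(0)=C₂(0)=0 gives C₂(t) = C_in[1 − (τ₁ e^(−t/τ₁) − τ₂ e^(−t/τ₂))/(τ₁ − τ₂)].
At t = 85.1: e^(−t/τ₁) = 0.024833, e^(−t/τ₂) = 0.051635.
C₂ = 4.30·[1 − (23.028·0.024833 − 28.716·0.051635)/(-5.6881)] = 4.30·0.83986 = 3.6114 g/L.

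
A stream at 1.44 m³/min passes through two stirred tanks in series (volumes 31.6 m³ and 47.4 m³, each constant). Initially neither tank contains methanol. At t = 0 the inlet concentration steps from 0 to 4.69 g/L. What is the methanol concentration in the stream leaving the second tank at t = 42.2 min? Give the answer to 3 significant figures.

2.16 g/L

Species balance on tank i: dCᵢ/dt = (Cᵢ₋₁ − Cᵢ)/τᵢ with τᵢ = Vᵢ/Q.
τ₁ = 31.6/1.44 = 21.944 min; τ₂ = 47.4/1.44 = 32.917 min.
Solving the cascade with C₁(0)=C₂(0)=0 gives C₂(t) = C_in[1 − (τ₁ e^(−t/τ₁) − τ₂ e^(−t/τ₂))/(τ₁ − τ₂)].
At t = 42.2: e^(−t/τ₁) = 0.14616, e^(−t/τ₂) = 0.27747.
C₂ = 4.69·[1 − (21.944·0.14616 − 32.917·0.27747)/(-10.972)] = 4.69·0.45990 = 2.1569 g/L.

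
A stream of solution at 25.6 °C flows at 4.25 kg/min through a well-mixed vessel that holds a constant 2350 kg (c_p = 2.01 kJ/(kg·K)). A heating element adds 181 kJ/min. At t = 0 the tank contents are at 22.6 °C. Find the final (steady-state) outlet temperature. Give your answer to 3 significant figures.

M c_p dT/dt = ṁ c_p (T_in − T) + Q̇.
At steady state dT/dt = 0 ⇒ T_ss = T_in + Q̇/(ṁ c_p) = 25.6 + 181/(4.25·2.01) = 46.788 °C.

46.8 °C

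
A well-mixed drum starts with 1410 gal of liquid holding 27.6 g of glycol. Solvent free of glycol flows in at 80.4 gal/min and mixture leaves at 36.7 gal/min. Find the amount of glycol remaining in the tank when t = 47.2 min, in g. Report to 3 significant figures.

Total volume: dV/dt = Q_in − Q_out = 43.700 gal/min, so V(t) = 1410 + 43.700 t and V(47.2) = 3472.6 gal.
No glycol enters, so dm/dt = −Q_out · (m/V).
dm/m = −Q_out dt/(V₀ + 43.700 t); integrating gives ln(m/m₀) = −(Q_out/(Q_in−Q_out)) ln(V/V₀).
m = m₀ (V₀/V)^(Q_out/(Q_in−Q_out)) = 27.6 × (1410/3472.6)^(0.83982) = 12.947 g.

12.9 g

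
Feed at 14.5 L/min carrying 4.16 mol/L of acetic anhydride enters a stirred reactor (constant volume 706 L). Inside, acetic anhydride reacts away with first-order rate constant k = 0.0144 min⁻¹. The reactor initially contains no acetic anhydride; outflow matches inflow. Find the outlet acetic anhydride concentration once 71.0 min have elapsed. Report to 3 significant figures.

2.24 mol/L

V dC/dt = Q(C_in − C) − k V C.
This is linear with rate a = Q/V + k = 0.034938 min⁻¹.
C_ss = Q C_in/(Q + kV) = 2.4454 mol/L; C(t) = C_ss + (C₀ − C_ss) e^(−a t).
C(71.0) = 2.4454 + (-2.4454)·e^(−0.034938·71.0) = 2.4454 + (-2.4454)·0.083692 = 2.2408 mol/L.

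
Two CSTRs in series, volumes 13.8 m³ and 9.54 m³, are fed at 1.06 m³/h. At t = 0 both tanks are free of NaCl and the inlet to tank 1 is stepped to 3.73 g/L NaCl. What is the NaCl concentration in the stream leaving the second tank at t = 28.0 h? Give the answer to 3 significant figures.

2.70 g/L

Each tank obeys Vᵢ dCᵢ/dt = Q(Cᵢ₋₁ − Cᵢ), so τᵢ = Vᵢ/Q.
τ₁ = 13.8/1.06 = 13.019 h; τ₂ = 9.54/1.06 = 9.0000 h.
Tank 1: C₁ = C_in(1 − e^(−t/τ₁)). Tank 2 (τ₁ ≠ τ₂): C₂ = C_in[1 − (τ₁ e^(−t/τ₁) − τ₂ e^(−t/τ₂))/(τ₁ − τ₂)].
At t = 28.0: e^(−t/τ₁) = 0.11640, e^(−t/τ₂) = 0.044551.
C₂ = 3.73·[1 − (13.019·0.11640 − 9.0000·0.044551)/(4.0189)] = 3.73·0.72270 = 2.6957 g/L.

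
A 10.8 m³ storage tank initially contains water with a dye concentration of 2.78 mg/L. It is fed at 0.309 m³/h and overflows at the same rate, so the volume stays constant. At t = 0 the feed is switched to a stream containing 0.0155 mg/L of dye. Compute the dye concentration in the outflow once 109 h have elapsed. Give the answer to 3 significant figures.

Accumulation = in − out for the solute gives V dC/dt = Q(C_in − C).
Rewrite as dC/dt + C/τ = C_in/τ, τ = V/Q = 34.951 h.
Solution: C(t) = C_in + (C₀ − C_in) e^(−t/τ).
C(109) = 0.0155 + (2.78 − 0.0155)·e^(−109/34.951) = 0.0155 + (2.7645)·0.044219 = 0.13774 mg/L.

0.138 mg/L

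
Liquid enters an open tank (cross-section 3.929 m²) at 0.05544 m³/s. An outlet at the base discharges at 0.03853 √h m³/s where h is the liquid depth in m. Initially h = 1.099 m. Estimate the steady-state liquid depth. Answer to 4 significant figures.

2.070 m

Volume balance on the tank: A dh/dt = Q_in − 0.03853 √h. At steady state dh/dt = 0:
Q_in = 0.03853 √h_ss ⇒ √h_ss = 0.05544/0.03853 = 1.43888.
h_ss = 1.43888² = 2.07037 m. (Since h₀ = 1.099 m < h_ss, the level will rise toward this value.)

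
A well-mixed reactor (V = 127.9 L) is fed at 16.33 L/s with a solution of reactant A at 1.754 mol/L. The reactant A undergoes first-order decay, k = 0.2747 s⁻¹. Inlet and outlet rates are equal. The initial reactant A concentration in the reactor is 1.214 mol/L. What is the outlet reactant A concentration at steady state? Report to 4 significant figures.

0.5566 mol/L

Species balance: V dC/dt = Q C_in − Q C − k V C.
Steady state (dC/dt = 0): C_ss = Q C_in/(Q + kV) = C_in/(1 + kV/Q).
C_ss = 16.33·1.754/(16.33 + 0.2747·127.9) = 28.6428/51.4641 = 0.556559 mol/L.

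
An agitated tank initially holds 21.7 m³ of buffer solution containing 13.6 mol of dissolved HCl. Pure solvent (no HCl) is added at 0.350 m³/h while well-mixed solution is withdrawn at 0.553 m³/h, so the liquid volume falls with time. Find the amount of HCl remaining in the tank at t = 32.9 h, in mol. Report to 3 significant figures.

4.99 mol

Total volume: dV/dt = Q_in − Q_out = -0.20300 m³/h, so V(t) = 21.7 − 0.20300 t and V(32.9) = 15.021 m³.
Solute balance: dm/dt = 0 − Q_out C = −Q_out m/V(t).
dm/m = −Q_out dt/(V₀ − 0.20300 t); integrating gives ln(m/m₀) = −(Q_out/(Q_in−Q_out)) ln(V/V₀).
m = m₀ (V₀/V)^(Q_out/(Q_in−Q_out)) = 13.6 × (21.7/15.021)^(-2.7241) = 4.9929 mol.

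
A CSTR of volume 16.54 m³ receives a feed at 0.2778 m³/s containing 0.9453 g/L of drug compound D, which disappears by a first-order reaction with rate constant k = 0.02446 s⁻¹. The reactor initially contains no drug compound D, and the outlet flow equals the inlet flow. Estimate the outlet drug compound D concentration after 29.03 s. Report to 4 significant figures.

Accumulation = in − out − consumed: V dC/dt = Q C_in − Q C − k V C.
dC/dt = (Q/V) C_in − (Q/V + k) C; effective rate a = Q/V + k = 0.0167956 + 0.02446 = 0.0412556 s⁻¹.
C_ss = Q C_in/(Q + kV) = 0.384842 g/L; C(t) = C_ss + (C₀ − C_ss) e^(−a t).
C(29.03) = 0.384842 + (-0.384842)·e^(−0.0412556·29.03) = 0.384842 + (-0.384842)·0.301902 = 0.268658 g/L.

0.2687 g/L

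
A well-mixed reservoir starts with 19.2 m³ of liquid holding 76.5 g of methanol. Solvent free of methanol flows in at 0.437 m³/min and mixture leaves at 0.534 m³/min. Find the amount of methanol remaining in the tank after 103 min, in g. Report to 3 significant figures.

1.34 g

Let m(t) be the amount of methanol. Volume: V(t) = V₀ + (Q_in − Q_out) t = 19.2 − 0.097000 t; V(103) = 9.2090 m³.
Solute balance: dm/dt = 0 − Q_out C = −Q_out m/V(t).
dm/m = −Q_out dt/(V₀ − 0.097000 t); integrating gives ln(m/m₀) = −(Q_out/(Q_in−Q_out)) ln(V/V₀).
m = m₀ (V₀/V)^(Q_out/(Q_in−Q_out)) = 76.5 × (19.2/9.2090)^(-5.5052) = 1.3398 g.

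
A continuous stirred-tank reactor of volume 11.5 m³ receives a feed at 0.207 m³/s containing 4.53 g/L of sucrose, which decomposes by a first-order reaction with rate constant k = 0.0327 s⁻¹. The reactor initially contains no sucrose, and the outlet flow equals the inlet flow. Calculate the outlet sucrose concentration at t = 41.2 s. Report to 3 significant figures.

Species balance: V dC/dt = Q C_in − Q C − k V C.
This is linear with rate a = Q/V + k = 0.050700 s⁻¹.
C_ss = Q C_in/(Q + kV) = 1.6083 g/L; C(t) = C_ss + (C₀ − C_ss) e^(−a t).
C(41.2) = 1.6083 + (-1.6083)·e^(−0.050700·41.2) = 1.6083 + (-1.6083)·0.12383 = 1.4091 g/L.

1.41 g/L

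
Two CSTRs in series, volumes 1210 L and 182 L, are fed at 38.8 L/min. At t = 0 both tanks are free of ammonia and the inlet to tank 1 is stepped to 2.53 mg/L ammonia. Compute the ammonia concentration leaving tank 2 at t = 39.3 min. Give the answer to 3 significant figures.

1.69 mg/L

Species balance on tank i: dCᵢ/dt = (Cᵢ₋₁ − Cᵢ)/τᵢ with τᵢ = Vᵢ/Q.
τ₁ = 1210/38.8 = 31.186 min; τ₂ = 182/38.8 = 4.6907 min.
Solving the cascade with C₁(0)=C₂(0)=0 gives C₂(t) = C_in[1 − (τ₁ e^(−t/τ₁) − τ₂ e^(−t/τ₂))/(τ₁ − τ₂)].
At t = 39.3: e^(−t/τ₁) = 0.28360, e^(−t/τ₂) = 0.00022981.
C₂ = 2.53·[1 − (31.186·0.28360 − 4.6907·0.00022981)/(26.495)] = 2.53·0.66623 = 1.6856 mg/L.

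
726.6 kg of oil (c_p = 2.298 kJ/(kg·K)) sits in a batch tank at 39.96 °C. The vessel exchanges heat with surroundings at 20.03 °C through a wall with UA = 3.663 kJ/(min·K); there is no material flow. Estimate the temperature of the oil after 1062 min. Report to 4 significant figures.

21.97 °C

Lumped-capacitance energy balance: M c_p dT/dt = UA(T_amb − T).
dT/dt = (T_ss − T)/τ with T_ss = T_amb = 20.0300 °C, τ = M c_p/UA = 726.6·2.298/3.663 = 455.836 min.
Solution: T(t) = T_ss + (T₀ − T_ss) e^(−t/τ).
T(1062) = 20.0300 + (19.9300)·0.0973166 = 21.9695 °C.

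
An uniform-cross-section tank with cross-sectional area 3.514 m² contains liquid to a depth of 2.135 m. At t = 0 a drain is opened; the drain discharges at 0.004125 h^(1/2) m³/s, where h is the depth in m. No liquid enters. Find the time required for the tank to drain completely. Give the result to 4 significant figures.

2489 s

With no inflow, A dh/dt = −0.004125 √h.
This is separable: 2 d(√h)/dt = −0.004125/A, so √h = √h₀ − (0.004125/(2A)) t.
Set h = 0: 2√h₀ = (0.004125/A) t_empty ⇒ t_empty = 2A√h₀/0.004125.
t_empty = 2·3.514·√2.135/0.004125 = 7.02800·1.46116/0.004125 = 2489.47 s.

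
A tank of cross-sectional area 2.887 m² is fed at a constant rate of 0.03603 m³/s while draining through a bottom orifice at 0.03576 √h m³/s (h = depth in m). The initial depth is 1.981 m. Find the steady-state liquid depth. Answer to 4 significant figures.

Level balance: A dh/dt = 0.03603 − 0.03576 √h. Setting dh/dt = 0:
Q_in = 0.03576 √h_ss ⇒ √h_ss = 0.03603/0.03576 = 1.00755.
h_ss = 1.00755² = 1.01516 m. (Since h₀ = 1.981 m > h_ss, the level will fall toward this value.)

1.015 m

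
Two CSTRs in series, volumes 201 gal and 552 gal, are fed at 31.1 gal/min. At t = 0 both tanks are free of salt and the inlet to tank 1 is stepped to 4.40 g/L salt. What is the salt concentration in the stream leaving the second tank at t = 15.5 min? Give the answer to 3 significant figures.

Species balance on tank i: dCᵢ/dt = (Cᵢ₋₁ − Cᵢ)/τᵢ with τᵢ = Vᵢ/Q.
τ₁ = 201/31.1 = 6.4630 min; τ₂ = 552/31.1 = 17.749 min.
Tank 1: C₁ = C_in(1 − e^(−t/τ₁)). Tank 2 (τ₁ ≠ τ₂): C₂ = C_in[1 − (τ₁ e^(−t/τ₁) − τ₂ e^(−t/τ₂))/(τ₁ − τ₂)].
At t = 15.5: e^(−t/τ₁) = 0.090876, e^(−t/τ₂) = 0.41758.
C₂ = 4.40·[1 − (6.4630·0.090876 − 17.749·0.41758)/(-11.286)] = 4.40·0.39533 = 1.7395 g/L.

1.74 g/L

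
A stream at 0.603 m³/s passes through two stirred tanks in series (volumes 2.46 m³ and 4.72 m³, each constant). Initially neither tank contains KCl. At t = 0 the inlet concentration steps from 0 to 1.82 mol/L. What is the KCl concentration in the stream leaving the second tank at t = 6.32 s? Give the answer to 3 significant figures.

Each tank obeys Vᵢ dCᵢ/dt = Q(Cᵢ₋₁ − Cᵢ), so τᵢ = Vᵢ/Q.
τ₁ = 2.46/0.603 = 4.0796 s; τ₂ = 4.72/0.603 = 7.8275 s.
Tank 1: C₁ = C_in(1 − e^(−t/τ₁)). Tank 2 (τ₁ ≠ τ₂): C₂ = C_in[1 − (τ₁ e^(−t/τ₁) − τ₂ e^(−t/τ₂))/(τ₁ − τ₂)].
At t = 6.32: e^(−t/τ₁) = 0.21242, e^(−t/τ₂) = 0.44601.
C₂ = 1.82·[1 − (4.0796·0.21242 − 7.8275·0.44601)/(-3.7479)] = 1.82·0.29973 = 0.54550 mol/L.

0.546 mol/L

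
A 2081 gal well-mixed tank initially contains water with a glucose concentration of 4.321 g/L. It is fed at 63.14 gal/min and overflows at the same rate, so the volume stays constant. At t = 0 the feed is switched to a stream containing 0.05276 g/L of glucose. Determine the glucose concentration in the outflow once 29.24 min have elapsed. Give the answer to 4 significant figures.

1.810 g/L

Unsteady species balance (constant V, well mixed): V dC/dt = Q(C_in − C).
Rewrite as dC/dt + C/τ = C_in/τ, τ = V/Q = 32.9585 min.
Solution: C(t) = C_in + (C₀ − C_in) e^(−t/τ).
C(29.24) = 0.05276 + (4.321 − 0.05276)·e^(−29.24/32.9585) = 0.05276 + (4.26824)·0.411817 = 1.81049 g/L.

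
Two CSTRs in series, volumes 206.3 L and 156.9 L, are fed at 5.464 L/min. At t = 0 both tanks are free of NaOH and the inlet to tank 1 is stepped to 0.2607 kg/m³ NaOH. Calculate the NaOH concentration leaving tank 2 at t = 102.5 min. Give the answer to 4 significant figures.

Species balance on tank i: dCᵢ/dt = (Cᵢ₋₁ − Cᵢ)/τᵢ with τᵢ = Vᵢ/Q.
τ₁ = 206.3/5.464 = 37.7562 min; τ₂ = 156.9/5.464 = 28.7152 min.
Solving the cascade with C₁(0)=C₂(0)=0 gives C₂(t) = C_in[1 − (τ₁ e^(−t/τ₁) − τ₂ e^(−t/τ₂))/(τ₁ − τ₂)].
At t = 102.5: e^(−t/τ₁) = 0.0662192, e^(−t/τ₂) = 0.0281690.
C₂ = 0.2607·[1 − (37.7562·0.0662192 − 28.7152·0.0281690)/(9.04100)] = 0.2607·0.812929 = 0.211931 kg/m³.

0.2119 kg/m³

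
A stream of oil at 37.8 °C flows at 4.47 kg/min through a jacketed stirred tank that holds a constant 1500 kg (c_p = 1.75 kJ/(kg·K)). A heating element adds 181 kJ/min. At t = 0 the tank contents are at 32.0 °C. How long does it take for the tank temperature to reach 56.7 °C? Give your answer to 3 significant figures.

645 min

M c_p dT/dt = ṁ c_p (T_in − T) + Q̇.
τ = M/ṁ = 335.57 min; T_ss = T_in + Q̇/(ṁ c_p) = 60.938 °C.
T(t) = T_ss + (T₀ − T_ss) e^(−t/τ). Set T = 56.7:
e^(−t/τ) = (56.7 − 60.938)/(32.0 − 60.938) = 0.14646
t = −335.57 · ln(0.14646) = 644.63 min.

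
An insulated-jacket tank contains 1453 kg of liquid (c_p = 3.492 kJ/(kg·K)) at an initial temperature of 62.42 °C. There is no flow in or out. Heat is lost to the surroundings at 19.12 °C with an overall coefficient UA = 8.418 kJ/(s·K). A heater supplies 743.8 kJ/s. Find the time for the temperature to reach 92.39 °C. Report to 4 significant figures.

659.4 s

M c_p dT/dt = −UA(T − T_amb) + Q̇.
τ = M c_p/UA = 602.741 s; T_ss = T_amb + Q̇/UA = 19.12 + 743.8/8.418 = 107.478 °C.
T(t) = T_ss + (T₀ − T_ss)e^(−t/τ); set T = 92.39:
t = −τ ln[(T − T_ss)/(T₀ − T_ss)] = −602.741 · ln(0.334861) = 659.422 s.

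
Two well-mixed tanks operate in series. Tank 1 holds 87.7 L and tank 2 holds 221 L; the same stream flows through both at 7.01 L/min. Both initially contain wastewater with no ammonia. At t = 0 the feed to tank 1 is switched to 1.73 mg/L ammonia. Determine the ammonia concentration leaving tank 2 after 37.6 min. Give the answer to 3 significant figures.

Each tank obeys Vᵢ dCᵢ/dt = Q(Cᵢ₋₁ − Cᵢ), so τᵢ = Vᵢ/Q.
τ₁ = 87.7/7.01 = 12.511 min; τ₂ = 221/7.01 = 31.526 min.
Solving the cascade with C₁(0)=C₂(0)=0 gives C₂(t) = C_in[1 − (τ₁ e^(−t/τ₁) − τ₂ e^(−t/τ₂))/(τ₁ − τ₂)].
At t = 37.6: e^(−t/τ₁) = 0.049518, e^(−t/τ₂) = 0.30342.
C₂ = 1.73·[1 − (12.511·0.049518 − 31.526·0.30342)/(-19.016)] = 1.73·0.52954 = 0.91611 mg/L.

0.916 mg/L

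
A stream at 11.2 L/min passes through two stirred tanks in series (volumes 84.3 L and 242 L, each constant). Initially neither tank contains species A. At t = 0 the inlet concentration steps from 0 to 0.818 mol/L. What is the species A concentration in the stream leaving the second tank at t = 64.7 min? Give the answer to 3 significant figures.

Time constants: τᵢ = Vᵢ/Q for each well-mixed tank.
τ₁ = 84.3/11.2 = 7.5268 min; τ₂ = 242/11.2 = 21.607 min.
Solving the cascade with C₁(0)=C₂(0)=0 gives C₂(t) = C_in[1 − (τ₁ e^(−t/τ₁) − τ₂ e^(−t/τ₂))/(τ₁ − τ₂)].
At t = 64.7: e^(−t/τ₁) = 0.00018485, e^(−t/τ₂) = 0.050068.
C₂ = 0.818·[1 − (7.5268·0.00018485 − 21.607·0.050068)/(-14.080)] = 0.818·0.92327 = 0.75523 mol/L.

0.755 mol/L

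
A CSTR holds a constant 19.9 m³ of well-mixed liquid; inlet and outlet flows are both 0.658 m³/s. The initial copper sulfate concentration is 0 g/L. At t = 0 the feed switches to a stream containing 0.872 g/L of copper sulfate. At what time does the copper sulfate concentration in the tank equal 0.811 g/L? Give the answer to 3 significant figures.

Species balance: V dC/dt = Q(C_in − C) ⇒ τ = V/Q = 30.243 s.
C(t) = C_in + (C₀ − C_in) e^(−t/τ). Set C = 0.811 and solve for t:
e^(−t/τ) = (C − C_in)/(C₀ − C_in) = (0.811 − 0.872)/(0 − 0.872) = 0.069954
t = −τ ln(…) = 30.243 × 2.6599 = 80.444 s.

80.4 s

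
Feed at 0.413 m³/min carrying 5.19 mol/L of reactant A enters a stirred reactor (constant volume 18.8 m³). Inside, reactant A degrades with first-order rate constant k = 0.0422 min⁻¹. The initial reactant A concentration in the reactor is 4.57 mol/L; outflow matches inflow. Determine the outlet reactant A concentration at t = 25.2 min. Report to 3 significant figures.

2.33 mol/L

Species balance: V dC/dt = Q C_in − Q C − k V C.
This is linear with rate a = Q/V + k = 0.064168 min⁻¹.
C_ss = Q C_in/(Q + kV) = 1.7768 mol/L; C(t) = C_ss + (C₀ − C_ss) e^(−a t).
C(25.2) = 1.7768 + (2.7932)·e^(−0.064168·25.2) = 1.7768 + (2.7932)·0.19849 = 2.3312 mol/L.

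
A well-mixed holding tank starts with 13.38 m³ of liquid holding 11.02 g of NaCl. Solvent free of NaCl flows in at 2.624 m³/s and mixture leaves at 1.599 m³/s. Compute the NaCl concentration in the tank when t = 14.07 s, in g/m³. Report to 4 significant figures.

Let m(t) be the amount of NaCl. Volume: V(t) = V₀ + (Q_in − Q_out) t = 13.38 + 1.02500 t; V(14.07) = 27.8018 m³.
Species balance (pure solvent in): dm/dt = −Q_out · m/V(t).
Separate: dm/m = −Q_out dt/V(t) ⇒ ln(m/m₀) = −(Q_out/(Q_in−Q_out)) ln(V/V₀).
m = m₀ (V₀/V)^(Q_out/(Q_in−Q_out)) = 11.02 × (13.38/27.8018)^(1.56000) = 3.52128 g.
C = m/V = 3.52128/27.8018 = 0.126657 g/m³.

0.1267 g/m³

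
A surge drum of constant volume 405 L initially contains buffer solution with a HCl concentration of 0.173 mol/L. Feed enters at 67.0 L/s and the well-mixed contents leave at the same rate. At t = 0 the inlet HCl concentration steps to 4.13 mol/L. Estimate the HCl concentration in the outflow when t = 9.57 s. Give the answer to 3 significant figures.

Species balance on the tank: V dC/dt = Q(C_in − C).
Time constant τ = V/Q = 405/67.0 = 6.0448 s.
This is linear first-order; C(t) = C_in + (C₀ − C_in) e^(−t/τ).
C(9.57) = 4.13 + (0.173 − 4.13)·e^(−9.57/6.0448) = 4.13 + (-3.9570)·0.20532 = 3.3175 mol/L.

3.32 mol/L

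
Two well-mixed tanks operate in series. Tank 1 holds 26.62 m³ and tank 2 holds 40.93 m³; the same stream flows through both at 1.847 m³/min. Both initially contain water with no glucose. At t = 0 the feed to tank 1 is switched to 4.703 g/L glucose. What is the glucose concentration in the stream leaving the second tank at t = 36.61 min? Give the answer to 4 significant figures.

Species balance on tank i: dCᵢ/dt = (Cᵢ₋₁ − Cᵢ)/τᵢ with τᵢ = Vᵢ/Q.
τ₁ = 26.62/1.847 = 14.4126 min; τ₂ = 40.93/1.847 = 22.1603 min.
Tank 1: C₁ = C_in(1 − e^(−t/τ₁)). Tank 2 (τ₁ ≠ τ₂): C₂ = C_in[1 − (τ₁ e^(−t/τ₁) − τ₂ e^(−t/τ₂))/(τ₁ − τ₂)].
At t = 36.61: e^(−t/τ₁) = 0.0788549, e^(−t/τ₂) = 0.191655.
C₂ = 4.703·[1 − (14.4126·0.0788549 − 22.1603·0.191655)/(-7.74770)] = 4.703·0.598509 = 2.81479 g/L.

2.815 g/L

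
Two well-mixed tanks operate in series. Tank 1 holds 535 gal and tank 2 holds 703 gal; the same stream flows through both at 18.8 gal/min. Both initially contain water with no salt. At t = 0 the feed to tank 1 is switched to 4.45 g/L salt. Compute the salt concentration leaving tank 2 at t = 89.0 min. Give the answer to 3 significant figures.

Each tank obeys Vᵢ dCᵢ/dt = Q(Cᵢ₋₁ − Cᵢ), so τᵢ = Vᵢ/Q.
τ₁ = 535/18.8 = 28.457 min; τ₂ = 703/18.8 = 37.394 min.
Tank 1: C₁ = C_in(1 − e^(−t/τ₁)). Tank 2 (τ₁ ≠ τ₂): C₂ = C_in[1 − (τ₁ e^(−t/τ₁) − τ₂ e^(−t/τ₂))/(τ₁ − τ₂)].
At t = 89.0: e^(−t/τ₁) = 0.043828, e^(−t/τ₂) = 0.092543.
C₂ = 4.45·[1 − (28.457·0.043828 − 37.394·0.092543)/(-8.9362)] = 4.45·0.75233 = 3.3478 g/L.

3.35 g/L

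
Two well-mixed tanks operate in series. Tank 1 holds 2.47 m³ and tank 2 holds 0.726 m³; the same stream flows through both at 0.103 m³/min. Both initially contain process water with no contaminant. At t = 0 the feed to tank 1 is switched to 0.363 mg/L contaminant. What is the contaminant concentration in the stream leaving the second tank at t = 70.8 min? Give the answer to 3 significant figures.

0.336 mg/L

Each tank obeys Vᵢ dCᵢ/dt = Q(Cᵢ₋₁ − Cᵢ), so τᵢ = Vᵢ/Q.
τ₁ = 2.47/0.103 = 23.981 min; τ₂ = 0.726/0.103 = 7.0485 min.
Tank 1: C₁ = C_in(1 − e^(−t/τ₁)). Tank 2 (τ₁ ≠ τ₂): C₂ = C_in[1 − (τ₁ e^(−t/τ₁) − τ₂ e^(−t/τ₂))/(τ₁ − τ₂)].
At t = 70.8: e^(−t/τ₁) = 0.052215, e^(−t/τ₂) = 4.3418e-05.
C₂ = 0.363·[1 − (23.981·0.052215 − 7.0485·4.3418e-05)/(16.932)] = 0.363·0.92607 = 0.33616 mg/L.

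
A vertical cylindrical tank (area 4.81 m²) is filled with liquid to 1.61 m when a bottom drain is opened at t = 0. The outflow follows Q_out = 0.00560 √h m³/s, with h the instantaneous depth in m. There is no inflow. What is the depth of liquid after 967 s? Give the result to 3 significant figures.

0.498 m

A dh/dt = −Q_out = −0.00560 √h.
This is separable: 2 d(√h)/dt = −0.00560/A, so √h = √h₀ − (0.00560/(2A)) t.
√h = √1.61 − 0.00560·967/(2·4.81) = 1.2689 − 0.56291 = 0.70595.
h = 0.70595² = 0.49836 m.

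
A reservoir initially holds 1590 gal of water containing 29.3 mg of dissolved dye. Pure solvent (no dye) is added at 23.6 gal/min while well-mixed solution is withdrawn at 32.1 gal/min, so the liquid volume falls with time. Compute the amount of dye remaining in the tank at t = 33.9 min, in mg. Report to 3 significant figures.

Let m(t) be the amount of dye. Volume: V(t) = V₀ + (Q_in − Q_out) t = 1590 − 8.5000 t; V(33.9) = 1301.8 gal.
No dye enters, so dm/dt = −Q_out · (m/V).
dm/m = −Q_out dt/(V₀ − 8.5000 t); integrating gives ln(m/m₀) = −(Q_out/(Q_in−Q_out)) ln(V/V₀).
m = m₀ (V₀/V)^(Q_out/(Q_in−Q_out)) = 29.3 × (1590/1301.8)^(-3.7765) = 13.770 mg.

13.8 mg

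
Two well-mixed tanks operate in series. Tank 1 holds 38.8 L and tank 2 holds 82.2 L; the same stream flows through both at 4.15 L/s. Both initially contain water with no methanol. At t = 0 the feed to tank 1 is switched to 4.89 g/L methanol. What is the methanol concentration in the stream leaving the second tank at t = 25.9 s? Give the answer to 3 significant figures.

2.66 g/L

Species balance on tank i: dCᵢ/dt = (Cᵢ₋₁ − Cᵢ)/τᵢ with τᵢ = Vᵢ/Q.
τ₁ = 38.8/4.15 = 9.3494 s; τ₂ = 82.2/4.15 = 19.807 s.
Tank 1: C₁ = C_in(1 − e^(−t/τ₁)). Tank 2 (τ₁ ≠ τ₂): C₂ = C_in[1 − (τ₁ e^(−t/τ₁) − τ₂ e^(−t/τ₂))/(τ₁ − τ₂)].
At t = 25.9: e^(−t/τ₁) = 0.062647, e^(−t/τ₂) = 0.27047.
C₂ = 4.89·[1 − (9.3494·0.062647 − 19.807·0.27047)/(-10.458)] = 4.89·0.54374 = 2.6589 g/L.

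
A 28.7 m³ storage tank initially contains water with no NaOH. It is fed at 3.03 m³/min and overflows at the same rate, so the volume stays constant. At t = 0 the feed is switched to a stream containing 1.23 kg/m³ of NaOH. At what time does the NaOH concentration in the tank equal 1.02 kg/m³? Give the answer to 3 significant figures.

Species balance on the tank: V dC/dt = Q(C_in − C), so τ = V/Q = 9.4719 min.
C(t) = C_in + (C₀ − C_in) e^(−t/τ). Set C = 1.02 and solve for t:
e^(−t/τ) = (C − C_in)/(C₀ − C_in) = (1.02 − 1.23)/(0 − 1.23) = 0.17073
t = −τ ln(…) = 9.4719 × 1.7677 = 16.743 min.

16.7 min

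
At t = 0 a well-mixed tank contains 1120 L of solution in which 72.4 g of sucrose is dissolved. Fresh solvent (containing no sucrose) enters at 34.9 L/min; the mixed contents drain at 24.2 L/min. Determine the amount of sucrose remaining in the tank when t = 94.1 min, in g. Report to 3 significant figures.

17.0 g

Let m(t) be the amount of sucrose. Volume: V(t) = V₀ + (Q_in − Q_out) t = 1120 + 10.700 t; V(94.1) = 2126.9 L.
No sucrose enters, so dm/dt = −Q_out · (m/V).
Separate: dm/m = −Q_out dt/V(t) ⇒ ln(m/m₀) = −(Q_out/(Q_in−Q_out)) ln(V/V₀).
m = m₀ (V₀/V)^(Q_out/(Q_in−Q_out)) = 72.4 × (1120/2126.9)^(2.2617) = 16.975 g.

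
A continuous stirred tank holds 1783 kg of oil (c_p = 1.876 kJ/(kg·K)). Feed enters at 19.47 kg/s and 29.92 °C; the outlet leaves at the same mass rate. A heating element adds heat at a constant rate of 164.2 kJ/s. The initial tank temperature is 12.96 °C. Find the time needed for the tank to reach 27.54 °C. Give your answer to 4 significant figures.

Energy balance: M c_p dT/dt = ṁ c_p (T_in − T) + 164.2.
τ = M/ṁ = 91.5768 s; T_ss = T_in + Q̇/(ṁ c_p) = 34.4155 °C.
T(t) = T_ss + (T₀ − T_ss) e^(−t/τ). Set T = 27.54:
e^(−t/τ) = (27.54 − 34.4155)/(12.96 − 34.4155) = 0.320453
t = −91.5768 · ln(0.320453) = 104.216 s.

104.2 s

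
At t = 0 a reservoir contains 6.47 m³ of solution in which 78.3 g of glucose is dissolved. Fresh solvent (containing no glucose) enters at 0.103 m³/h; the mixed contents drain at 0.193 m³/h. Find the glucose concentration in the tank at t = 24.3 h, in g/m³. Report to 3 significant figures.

Total volume: dV/dt = Q_in − Q_out = -0.090000 m³/h, so V(t) = 6.47 − 0.090000 t and V(24.3) = 4.2830 m³.
Species balance (pure solvent in): dm/dt = −Q_out · m/V(t).
Separate: dm/m = −Q_out dt/V(t) ⇒ ln(m/m₀) = −(Q_out/(Q_in−Q_out)) ln(V/V₀).
m = m₀ (V₀/V)^(Q_out/(Q_in−Q_out)) = 78.3 × (6.47/4.2830)^(-2.1444) = 32.327 g.
C = m/V = 32.327/4.2830 = 7.5478 g/m³.

7.55 g/m³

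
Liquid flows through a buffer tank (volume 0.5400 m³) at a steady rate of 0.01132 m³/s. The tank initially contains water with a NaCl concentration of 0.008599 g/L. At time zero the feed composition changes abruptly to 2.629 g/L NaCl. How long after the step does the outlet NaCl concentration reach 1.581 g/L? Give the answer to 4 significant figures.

Species balance: V dC/dt = Q(C_in − C) ⇒ τ = V/Q = 47.7032 s.
C(t) = C_in + (C₀ − C_in) e^(−t/τ). Set C = 1.581 and solve for t:
e^(−t/τ) = (C − C_in)/(C₀ − C_in) = (1.581 − 2.629)/(0.008599 − 2.629) = 0.399939
t = −τ ln(…) = 47.7032 × 0.916444 = 43.7173 s.

43.72 s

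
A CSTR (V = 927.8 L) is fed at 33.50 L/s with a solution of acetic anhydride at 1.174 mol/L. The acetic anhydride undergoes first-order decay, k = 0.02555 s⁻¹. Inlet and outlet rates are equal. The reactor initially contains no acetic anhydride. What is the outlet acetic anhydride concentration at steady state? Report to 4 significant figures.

0.6875 mol/L

Accumulation = in − out − consumed: V dC/dt = Q C_in − Q C − k V C.
Steady state (dC/dt = 0): C_ss = Q C_in/(Q + kV) = C_in/(1 + kV/Q).
C_ss = 33.50·1.174/(33.50 + 0.02555·927.8) = 39.3290/57.2053 = 0.687506 mol/L.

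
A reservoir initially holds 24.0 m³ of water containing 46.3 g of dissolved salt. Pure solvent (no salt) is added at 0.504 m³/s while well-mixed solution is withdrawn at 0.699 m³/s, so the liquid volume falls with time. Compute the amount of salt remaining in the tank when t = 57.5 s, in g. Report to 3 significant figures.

Let m(t) be the amount of salt. Volume: V(t) = V₀ + (Q_in − Q_out) t = 24.0 − 0.19500 t; V(57.5) = 12.788 m³.
Solute balance: dm/dt = 0 − Q_out C = −Q_out m/V(t).
Separate: dm/m = −Q_out dt/V(t) ⇒ ln(m/m₀) = −(Q_out/(Q_in−Q_out)) ln(V/V₀).
m = m₀ (V₀/V)^(Q_out/(Q_in−Q_out)) = 46.3 × (24.0/12.788)^(-3.5846) = 4.8468 g.

4.85 g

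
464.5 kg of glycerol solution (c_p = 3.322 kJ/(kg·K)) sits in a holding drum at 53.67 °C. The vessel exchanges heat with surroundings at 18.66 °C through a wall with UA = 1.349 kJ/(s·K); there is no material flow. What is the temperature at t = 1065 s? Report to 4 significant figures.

First-law balance (no shaft work): M c_p dT/dt = −UA(T − T_amb).
dT/dt = (T_ss − T)/τ with T_ss = T_amb = 18.6600 °C, τ = M c_p/UA = 464.5·3.322/1.349 = 1143.86 s.
Solution: T(t) = T_ss + (T₀ − T_ss) e^(−t/τ).
T(1065) = 18.6600 + (35.0100)·0.394137 = 32.4587 °C.

32.46 °C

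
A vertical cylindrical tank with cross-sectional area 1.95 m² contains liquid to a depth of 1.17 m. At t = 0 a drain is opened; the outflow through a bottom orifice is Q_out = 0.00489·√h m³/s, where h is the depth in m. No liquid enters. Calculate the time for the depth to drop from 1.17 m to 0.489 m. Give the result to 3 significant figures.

A dh/dt = −Q_out = −0.00489 √h.
This is separable: 2 d(√h)/dt = −0.00489/A, so √h = √h₀ − (0.00489/(2A)) t.
t = 2A(√h₀ − √h)/0.00489 = 2·1.95·(√1.17 − √0.489)/0.00489
  = 3.9000 × (1.0817 − 0.69929) / 0.00489 = 304.97 s.

305 s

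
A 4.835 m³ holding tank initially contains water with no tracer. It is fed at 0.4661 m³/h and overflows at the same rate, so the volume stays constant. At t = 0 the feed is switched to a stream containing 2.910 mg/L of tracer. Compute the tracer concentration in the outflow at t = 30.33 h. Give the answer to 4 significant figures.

2.754 mg/L

Unsteady species balance (constant V, well mixed): V dC/dt = Q(C_in − C).
So dC/dt = (C_in − C)/τ with τ = V/Q = 4.835/0.4661 = 10.3733 h.
C approaches C_in exponentially: C(t) = C_in + (C₀ − C_in) e^(−t/τ).
C(30.33) = 2.910 + (0 − 2.910)·e^(−30.33/10.3733) = 2.910 + (-2.91000)·0.0537265 = 2.75366 mg/L.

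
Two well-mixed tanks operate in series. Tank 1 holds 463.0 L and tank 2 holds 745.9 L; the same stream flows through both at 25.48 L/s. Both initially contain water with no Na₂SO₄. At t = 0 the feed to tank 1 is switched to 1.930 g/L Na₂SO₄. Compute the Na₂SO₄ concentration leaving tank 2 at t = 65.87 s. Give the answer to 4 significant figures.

1.478 g/L

Species balance on tank i: dCᵢ/dt = (Cᵢ₋₁ − Cᵢ)/τᵢ with τᵢ = Vᵢ/Q.
τ₁ = 463.0/25.48 = 18.1711 s; τ₂ = 745.9/25.48 = 29.2739 s.
Tank 1: C₁ = C_in(1 − e^(−t/τ₁)). Tank 2 (τ₁ ≠ τ₂): C₂ = C_in[1 − (τ₁ e^(−t/τ₁) − τ₂ e^(−t/τ₂))/(τ₁ − τ₂)].
At t = 65.87: e^(−t/τ₁) = 0.0266495, e^(−t/τ₂) = 0.105386.
C₂ = 1.930·[1 − (18.1711·0.0266495 − 29.2739·0.105386)/(-11.1028)] = 1.930·0.765752 = 1.47790 g/L.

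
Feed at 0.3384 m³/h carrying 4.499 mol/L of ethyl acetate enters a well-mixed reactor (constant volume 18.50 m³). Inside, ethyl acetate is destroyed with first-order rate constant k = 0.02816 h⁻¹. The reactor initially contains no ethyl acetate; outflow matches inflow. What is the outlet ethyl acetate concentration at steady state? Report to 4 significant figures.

1.772 mol/L

V dC/dt = Q(C_in − C) − k V C.
Steady state (dC/dt = 0): C_ss = Q C_in/(Q + kV) = C_in/(1 + kV/Q).
C_ss = 0.3384·4.499/(0.3384 + 0.02816·18.50) = 1.52246/0.859360 = 1.77162 mol/L.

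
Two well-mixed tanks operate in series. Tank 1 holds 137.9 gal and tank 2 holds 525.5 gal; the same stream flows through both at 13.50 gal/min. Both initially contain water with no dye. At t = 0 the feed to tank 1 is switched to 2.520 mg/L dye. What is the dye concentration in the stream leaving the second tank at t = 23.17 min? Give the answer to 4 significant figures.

0.7288 mg/L

Time constants: τᵢ = Vᵢ/Q for each well-mixed tank.
τ₁ = 137.9/13.50 = 10.2148 min; τ₂ = 525.5/13.50 = 38.9259 min.
Solving the cascade with C₁(0)=C₂(0)=0 gives C₂(t) = C_in[1 − (τ₁ e^(−t/τ₁) − τ₂ e^(−t/τ₂))/(τ₁ − τ₂)].
At t = 23.17: e^(−t/τ₁) = 0.103491, e^(−t/τ₂) = 0.551434.
C₂ = 2.520·[1 − (10.2148·0.103491 − 38.9259·0.551434)/(-28.7111)] = 2.520·0.289197 = 0.728777 mg/L.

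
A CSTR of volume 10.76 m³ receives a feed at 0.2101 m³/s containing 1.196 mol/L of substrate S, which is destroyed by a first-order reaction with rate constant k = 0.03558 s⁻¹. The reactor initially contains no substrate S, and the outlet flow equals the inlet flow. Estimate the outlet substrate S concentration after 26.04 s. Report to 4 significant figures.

0.3229 mol/L

V dC/dt = Q(C_in − C) − k V C.
dC/dt = (Q/V) C_in − (Q/V + k) C; effective rate a = Q/V + k = 0.0195260 + 0.03558 = 0.0551060 s⁻¹.
C_ss = Q C_in/(Q + kV) = 0.423785 mol/L; C(t) = C_ss + (C₀ − C_ss) e^(−a t).
C(26.04) = 0.423785 + (-0.423785)·e^(−0.0551060·26.04) = 0.423785 + (-0.423785)·0.238125 = 0.322872 mol/L.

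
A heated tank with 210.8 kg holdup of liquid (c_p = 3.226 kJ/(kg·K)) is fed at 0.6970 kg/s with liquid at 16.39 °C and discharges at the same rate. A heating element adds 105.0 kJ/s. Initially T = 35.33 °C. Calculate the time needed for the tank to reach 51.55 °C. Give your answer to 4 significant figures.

Unsteady energy balance on the tank contents: M c_p dT/dt = ṁ c_p (T_in − T) + 105.0.
τ = M/ṁ = 302.439 s; T_ss = T_in + Q̇/(ṁ c_p) = 63.0873 °C.
T(t) = T_ss + (T₀ − T_ss) e^(−t/τ). Set T = 51.55:
e^(−t/τ) = (51.55 − 63.0873)/(35.33 − 63.0873) = 0.415650
t = −302.439 · ln(0.415650) = 265.515 s.

265.5 s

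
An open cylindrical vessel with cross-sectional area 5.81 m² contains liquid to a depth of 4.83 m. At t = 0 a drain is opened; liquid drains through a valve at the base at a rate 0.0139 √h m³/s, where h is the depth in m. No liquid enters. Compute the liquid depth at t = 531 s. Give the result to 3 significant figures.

Accumulation of liquid (constant cross-section A): A dh/dt = −0.0139 √h.
This is separable: 2 d(√h)/dt = −0.0139/A, so √h = √h₀ − (0.0139/(2A)) t.
√h = √4.83 − 0.0139·531/(2·5.81) = 2.1977 − 0.63519 = 1.5625.
h = 1.5625² = 2.4415 m.

2.44 m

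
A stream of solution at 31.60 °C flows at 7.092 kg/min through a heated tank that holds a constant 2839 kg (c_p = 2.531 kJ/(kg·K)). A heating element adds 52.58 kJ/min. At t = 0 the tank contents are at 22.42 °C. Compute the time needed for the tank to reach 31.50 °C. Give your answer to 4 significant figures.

Unsteady energy balance on the tank contents: M c_p dT/dt = ṁ c_p (T_in − T) + 52.58.
τ = M/ṁ = 400.310 min; T_ss = T_in + Q̇/(ṁ c_p) = 34.5293 °C.
T(t) = T_ss + (T₀ − T_ss) e^(−t/τ). Set T = 31.50:
e^(−t/τ) = (31.50 − 34.5293)/(22.42 − 34.5293) = 0.250161
t = −400.310 · ln(0.250161) = 554.689 min.

554.7 min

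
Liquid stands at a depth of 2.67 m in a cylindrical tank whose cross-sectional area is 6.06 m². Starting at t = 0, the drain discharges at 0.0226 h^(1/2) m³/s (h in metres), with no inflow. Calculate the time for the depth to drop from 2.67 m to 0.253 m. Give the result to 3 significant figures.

607 s

Volume balance on the tank: A dh/dt = −0.0226 √h.
∫ h^(−1/2) dh = −(0.0226/A) ∫ dt, giving 2√h = 2√h₀ − (0.0226/A) t.
t = 2A(√h₀ − √h)/0.0226 = 2·6.06·(√2.67 − √0.253)/0.0226
  = 12.120 × (1.6340 − 0.50299) / 0.0226 = 606.55 s.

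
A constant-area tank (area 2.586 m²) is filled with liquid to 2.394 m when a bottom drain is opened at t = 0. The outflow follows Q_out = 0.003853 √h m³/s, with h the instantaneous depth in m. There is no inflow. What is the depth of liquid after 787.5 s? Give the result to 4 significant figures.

Accumulation of liquid (constant cross-section A): A dh/dt = −0.003853 √h.
Separate and integrate: 2(√h − √h₀) = −(0.003853/A) t.
√h = √2.394 − 0.003853·787.5/(2·2.586) = 1.54726 − 0.586666 = 0.960589.
h = 0.960589² = 0.922732 m.

0.9227 m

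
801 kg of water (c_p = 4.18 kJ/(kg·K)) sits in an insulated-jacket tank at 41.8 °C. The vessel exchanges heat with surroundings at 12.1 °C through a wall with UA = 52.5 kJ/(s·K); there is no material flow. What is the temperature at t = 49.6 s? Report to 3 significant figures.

Lumped-capacitance energy balance: M c_p dT/dt = UA(T_amb − T).
dT/dt = (T_ss − T)/τ with T_ss = T_amb = 12.100 °C, τ = M c_p/UA = 801·4.18/52.5 = 63.775 s.
Integrating: T(t) = T_ss + (T₀ − T_ss) e^(−t/τ).
T(49.6) = 12.100 + (29.700)·0.45945 = 25.746 °C.

25.7 °C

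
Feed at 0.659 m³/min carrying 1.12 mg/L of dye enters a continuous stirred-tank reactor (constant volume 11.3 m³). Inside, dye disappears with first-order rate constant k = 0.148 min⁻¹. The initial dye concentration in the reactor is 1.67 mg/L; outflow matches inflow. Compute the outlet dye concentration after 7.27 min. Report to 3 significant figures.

0.619 mg/L

Accumulation = in − out − consumed: V dC/dt = Q C_in − Q C − k V C.
This is linear with rate a = Q/V + k = 0.20632 min⁻¹.
C_ss = Q C_in/(Q + kV) = 0.31658 mg/L; C(t) = C_ss + (C₀ − C_ss) e^(−a t).
C(7.27) = 0.31658 + (1.3534)·e^(−0.20632·7.27) = 0.31658 + (1.3534)·0.22314 = 0.61859 mg/L.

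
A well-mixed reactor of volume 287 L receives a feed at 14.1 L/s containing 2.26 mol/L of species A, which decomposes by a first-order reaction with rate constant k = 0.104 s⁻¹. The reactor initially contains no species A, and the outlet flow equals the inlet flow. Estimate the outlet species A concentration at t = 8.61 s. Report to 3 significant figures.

0.531 mol/L

Accumulation = in − out − consumed: V dC/dt = Q C_in − Q C − k V C.
dC/dt = (Q/V) C_in − (Q/V + k) C; effective rate a = Q/V + k = 0.049129 + 0.104 = 0.15313 s⁻¹.
C_ss = Q C_in/(Q + kV) = 0.72508 mol/L; C(t) = C_ss + (C₀ − C_ss) e^(−a t).
C(8.61) = 0.72508 + (-0.72508)·e^(−0.15313·8.61) = 0.72508 + (-0.72508)·0.26755 = 0.53109 mol/L.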